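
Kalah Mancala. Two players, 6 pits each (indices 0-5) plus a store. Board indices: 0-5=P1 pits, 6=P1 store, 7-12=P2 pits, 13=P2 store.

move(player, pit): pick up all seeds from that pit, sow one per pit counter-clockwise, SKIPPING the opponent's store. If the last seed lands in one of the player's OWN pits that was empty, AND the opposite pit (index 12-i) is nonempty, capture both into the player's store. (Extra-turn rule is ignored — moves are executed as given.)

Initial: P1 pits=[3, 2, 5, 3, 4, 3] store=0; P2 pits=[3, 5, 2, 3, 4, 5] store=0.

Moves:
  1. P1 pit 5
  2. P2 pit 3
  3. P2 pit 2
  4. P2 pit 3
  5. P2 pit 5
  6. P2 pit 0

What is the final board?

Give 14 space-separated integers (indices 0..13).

Answer: 4 3 6 4 5 0 1 0 7 1 1 8 0 2

Derivation:
Move 1: P1 pit5 -> P1=[3,2,5,3,4,0](1) P2=[4,6,2,3,4,5](0)
Move 2: P2 pit3 -> P1=[3,2,5,3,4,0](1) P2=[4,6,2,0,5,6](1)
Move 3: P2 pit2 -> P1=[3,2,5,3,4,0](1) P2=[4,6,0,1,6,6](1)
Move 4: P2 pit3 -> P1=[3,2,5,3,4,0](1) P2=[4,6,0,0,7,6](1)
Move 5: P2 pit5 -> P1=[4,3,6,4,5,0](1) P2=[4,6,0,0,7,0](2)
Move 6: P2 pit0 -> P1=[4,3,6,4,5,0](1) P2=[0,7,1,1,8,0](2)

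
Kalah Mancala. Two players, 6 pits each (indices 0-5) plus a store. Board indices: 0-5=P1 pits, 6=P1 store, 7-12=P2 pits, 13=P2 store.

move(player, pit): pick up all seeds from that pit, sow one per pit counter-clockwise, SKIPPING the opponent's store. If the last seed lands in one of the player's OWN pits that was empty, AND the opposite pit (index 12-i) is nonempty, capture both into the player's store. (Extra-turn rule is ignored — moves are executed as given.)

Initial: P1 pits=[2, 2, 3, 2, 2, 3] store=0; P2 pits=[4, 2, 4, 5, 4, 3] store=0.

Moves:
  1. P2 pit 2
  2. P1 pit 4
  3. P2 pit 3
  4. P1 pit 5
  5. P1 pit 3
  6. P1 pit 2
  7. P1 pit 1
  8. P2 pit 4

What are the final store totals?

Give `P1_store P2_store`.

Move 1: P2 pit2 -> P1=[2,2,3,2,2,3](0) P2=[4,2,0,6,5,4](1)
Move 2: P1 pit4 -> P1=[2,2,3,2,0,4](1) P2=[4,2,0,6,5,4](1)
Move 3: P2 pit3 -> P1=[3,3,4,2,0,4](1) P2=[4,2,0,0,6,5](2)
Move 4: P1 pit5 -> P1=[3,3,4,2,0,0](2) P2=[5,3,1,0,6,5](2)
Move 5: P1 pit3 -> P1=[3,3,4,0,1,0](8) P2=[0,3,1,0,6,5](2)
Move 6: P1 pit2 -> P1=[3,3,0,1,2,1](9) P2=[0,3,1,0,6,5](2)
Move 7: P1 pit1 -> P1=[3,0,1,2,3,1](9) P2=[0,3,1,0,6,5](2)
Move 8: P2 pit4 -> P1=[4,1,2,3,3,1](9) P2=[0,3,1,0,0,6](3)

Answer: 9 3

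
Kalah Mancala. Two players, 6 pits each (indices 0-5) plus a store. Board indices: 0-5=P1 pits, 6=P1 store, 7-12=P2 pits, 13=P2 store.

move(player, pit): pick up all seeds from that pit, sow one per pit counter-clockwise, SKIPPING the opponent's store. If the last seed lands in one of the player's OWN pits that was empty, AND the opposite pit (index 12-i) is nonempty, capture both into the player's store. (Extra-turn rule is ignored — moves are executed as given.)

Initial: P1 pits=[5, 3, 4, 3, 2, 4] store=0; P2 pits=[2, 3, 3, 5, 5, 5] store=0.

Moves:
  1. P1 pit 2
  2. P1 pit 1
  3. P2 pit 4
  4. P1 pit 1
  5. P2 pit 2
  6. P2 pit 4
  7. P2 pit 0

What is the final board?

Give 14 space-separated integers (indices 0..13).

Move 1: P1 pit2 -> P1=[5,3,0,4,3,5](1) P2=[2,3,3,5,5,5](0)
Move 2: P1 pit1 -> P1=[5,0,1,5,4,5](1) P2=[2,3,3,5,5,5](0)
Move 3: P2 pit4 -> P1=[6,1,2,5,4,5](1) P2=[2,3,3,5,0,6](1)
Move 4: P1 pit1 -> P1=[6,0,3,5,4,5](1) P2=[2,3,3,5,0,6](1)
Move 5: P2 pit2 -> P1=[6,0,3,5,4,5](1) P2=[2,3,0,6,1,7](1)
Move 6: P2 pit4 -> P1=[6,0,3,5,4,5](1) P2=[2,3,0,6,0,8](1)
Move 7: P2 pit0 -> P1=[6,0,3,0,4,5](1) P2=[0,4,0,6,0,8](7)

Answer: 6 0 3 0 4 5 1 0 4 0 6 0 8 7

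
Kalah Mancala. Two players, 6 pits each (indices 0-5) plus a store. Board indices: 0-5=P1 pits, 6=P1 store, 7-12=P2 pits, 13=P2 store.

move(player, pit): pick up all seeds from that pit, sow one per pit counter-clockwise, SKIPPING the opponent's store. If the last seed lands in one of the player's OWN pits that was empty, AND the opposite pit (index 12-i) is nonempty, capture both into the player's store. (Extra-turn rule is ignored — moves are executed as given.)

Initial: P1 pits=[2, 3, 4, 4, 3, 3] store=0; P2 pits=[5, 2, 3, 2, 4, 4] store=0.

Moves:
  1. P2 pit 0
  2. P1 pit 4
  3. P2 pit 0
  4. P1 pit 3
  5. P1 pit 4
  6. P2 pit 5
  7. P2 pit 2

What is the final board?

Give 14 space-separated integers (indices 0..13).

Answer: 3 4 5 1 0 6 2 1 4 0 4 6 1 2

Derivation:
Move 1: P2 pit0 -> P1=[2,3,4,4,3,3](0) P2=[0,3,4,3,5,5](0)
Move 2: P1 pit4 -> P1=[2,3,4,4,0,4](1) P2=[1,3,4,3,5,5](0)
Move 3: P2 pit0 -> P1=[2,3,4,4,0,4](1) P2=[0,4,4,3,5,5](0)
Move 4: P1 pit3 -> P1=[2,3,4,0,1,5](2) P2=[1,4,4,3,5,5](0)
Move 5: P1 pit4 -> P1=[2,3,4,0,0,6](2) P2=[1,4,4,3,5,5](0)
Move 6: P2 pit5 -> P1=[3,4,5,1,0,6](2) P2=[1,4,4,3,5,0](1)
Move 7: P2 pit2 -> P1=[3,4,5,1,0,6](2) P2=[1,4,0,4,6,1](2)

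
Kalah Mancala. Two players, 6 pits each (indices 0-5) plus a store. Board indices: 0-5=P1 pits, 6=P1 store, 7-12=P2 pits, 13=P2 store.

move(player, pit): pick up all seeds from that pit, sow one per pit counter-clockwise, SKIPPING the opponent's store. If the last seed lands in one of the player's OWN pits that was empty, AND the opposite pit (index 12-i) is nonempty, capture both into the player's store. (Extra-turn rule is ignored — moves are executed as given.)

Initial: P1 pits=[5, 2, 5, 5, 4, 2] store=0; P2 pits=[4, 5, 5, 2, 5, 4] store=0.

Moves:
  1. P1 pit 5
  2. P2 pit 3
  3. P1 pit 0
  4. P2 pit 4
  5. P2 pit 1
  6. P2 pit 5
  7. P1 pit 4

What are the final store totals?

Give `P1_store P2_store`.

Move 1: P1 pit5 -> P1=[5,2,5,5,4,0](1) P2=[5,5,5,2,5,4](0)
Move 2: P2 pit3 -> P1=[5,2,5,5,4,0](1) P2=[5,5,5,0,6,5](0)
Move 3: P1 pit0 -> P1=[0,3,6,6,5,0](7) P2=[0,5,5,0,6,5](0)
Move 4: P2 pit4 -> P1=[1,4,7,7,5,0](7) P2=[0,5,5,0,0,6](1)
Move 5: P2 pit1 -> P1=[1,4,7,7,5,0](7) P2=[0,0,6,1,1,7](2)
Move 6: P2 pit5 -> P1=[2,5,8,8,6,1](7) P2=[0,0,6,1,1,0](3)
Move 7: P1 pit4 -> P1=[2,5,8,8,0,2](8) P2=[1,1,7,2,1,0](3)

Answer: 8 3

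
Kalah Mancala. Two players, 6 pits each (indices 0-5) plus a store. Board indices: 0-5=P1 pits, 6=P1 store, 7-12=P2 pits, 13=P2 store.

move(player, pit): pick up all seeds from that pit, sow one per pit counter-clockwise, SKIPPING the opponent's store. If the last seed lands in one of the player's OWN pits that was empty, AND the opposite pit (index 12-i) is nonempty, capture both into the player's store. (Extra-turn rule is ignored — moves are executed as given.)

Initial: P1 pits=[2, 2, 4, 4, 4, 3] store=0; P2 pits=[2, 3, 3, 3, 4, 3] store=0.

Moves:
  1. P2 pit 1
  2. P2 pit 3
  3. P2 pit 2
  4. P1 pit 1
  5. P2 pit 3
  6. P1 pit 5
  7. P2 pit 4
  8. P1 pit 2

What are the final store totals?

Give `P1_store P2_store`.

Answer: 2 3

Derivation:
Move 1: P2 pit1 -> P1=[2,2,4,4,4,3](0) P2=[2,0,4,4,5,3](0)
Move 2: P2 pit3 -> P1=[3,2,4,4,4,3](0) P2=[2,0,4,0,6,4](1)
Move 3: P2 pit2 -> P1=[3,2,4,4,4,3](0) P2=[2,0,0,1,7,5](2)
Move 4: P1 pit1 -> P1=[3,0,5,5,4,3](0) P2=[2,0,0,1,7,5](2)
Move 5: P2 pit3 -> P1=[3,0,5,5,4,3](0) P2=[2,0,0,0,8,5](2)
Move 6: P1 pit5 -> P1=[3,0,5,5,4,0](1) P2=[3,1,0,0,8,5](2)
Move 7: P2 pit4 -> P1=[4,1,6,6,5,1](1) P2=[3,1,0,0,0,6](3)
Move 8: P1 pit2 -> P1=[4,1,0,7,6,2](2) P2=[4,2,0,0,0,6](3)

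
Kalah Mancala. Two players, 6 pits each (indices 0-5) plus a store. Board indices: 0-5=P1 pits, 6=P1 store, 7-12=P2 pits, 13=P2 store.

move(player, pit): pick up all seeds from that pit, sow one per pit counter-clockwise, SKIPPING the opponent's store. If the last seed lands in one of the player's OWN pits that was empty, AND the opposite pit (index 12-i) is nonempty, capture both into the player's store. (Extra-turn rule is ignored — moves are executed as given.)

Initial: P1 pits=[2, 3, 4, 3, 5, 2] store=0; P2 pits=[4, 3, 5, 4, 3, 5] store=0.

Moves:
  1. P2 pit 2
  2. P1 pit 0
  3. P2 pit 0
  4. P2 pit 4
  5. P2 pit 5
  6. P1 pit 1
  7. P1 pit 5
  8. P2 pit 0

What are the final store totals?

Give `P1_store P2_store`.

Move 1: P2 pit2 -> P1=[3,3,4,3,5,2](0) P2=[4,3,0,5,4,6](1)
Move 2: P1 pit0 -> P1=[0,4,5,4,5,2](0) P2=[4,3,0,5,4,6](1)
Move 3: P2 pit0 -> P1=[0,4,5,4,5,2](0) P2=[0,4,1,6,5,6](1)
Move 4: P2 pit4 -> P1=[1,5,6,4,5,2](0) P2=[0,4,1,6,0,7](2)
Move 5: P2 pit5 -> P1=[2,6,7,5,6,3](0) P2=[0,4,1,6,0,0](3)
Move 6: P1 pit1 -> P1=[2,0,8,6,7,4](1) P2=[1,4,1,6,0,0](3)
Move 7: P1 pit5 -> P1=[2,0,8,6,7,0](2) P2=[2,5,2,6,0,0](3)
Move 8: P2 pit0 -> P1=[2,0,8,6,7,0](2) P2=[0,6,3,6,0,0](3)

Answer: 2 3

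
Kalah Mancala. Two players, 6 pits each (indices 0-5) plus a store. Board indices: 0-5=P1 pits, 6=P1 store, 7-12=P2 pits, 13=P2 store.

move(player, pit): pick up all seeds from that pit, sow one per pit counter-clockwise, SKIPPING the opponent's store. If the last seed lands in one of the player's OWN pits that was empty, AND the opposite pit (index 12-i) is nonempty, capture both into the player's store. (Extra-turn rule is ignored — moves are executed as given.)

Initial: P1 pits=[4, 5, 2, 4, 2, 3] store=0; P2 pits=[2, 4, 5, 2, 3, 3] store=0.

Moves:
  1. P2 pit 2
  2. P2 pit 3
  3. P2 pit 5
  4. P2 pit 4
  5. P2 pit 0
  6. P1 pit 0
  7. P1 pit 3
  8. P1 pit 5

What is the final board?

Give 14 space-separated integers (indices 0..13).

Answer: 0 8 5 0 4 0 2 2 6 1 0 0 1 10

Derivation:
Move 1: P2 pit2 -> P1=[5,5,2,4,2,3](0) P2=[2,4,0,3,4,4](1)
Move 2: P2 pit3 -> P1=[5,5,2,4,2,3](0) P2=[2,4,0,0,5,5](2)
Move 3: P2 pit5 -> P1=[6,6,3,5,2,3](0) P2=[2,4,0,0,5,0](3)
Move 4: P2 pit4 -> P1=[7,7,4,5,2,3](0) P2=[2,4,0,0,0,1](4)
Move 5: P2 pit0 -> P1=[7,7,4,0,2,3](0) P2=[0,5,0,0,0,1](10)
Move 6: P1 pit0 -> P1=[0,8,5,1,3,4](1) P2=[1,5,0,0,0,1](10)
Move 7: P1 pit3 -> P1=[0,8,5,0,4,4](1) P2=[1,5,0,0,0,1](10)
Move 8: P1 pit5 -> P1=[0,8,5,0,4,0](2) P2=[2,6,1,0,0,1](10)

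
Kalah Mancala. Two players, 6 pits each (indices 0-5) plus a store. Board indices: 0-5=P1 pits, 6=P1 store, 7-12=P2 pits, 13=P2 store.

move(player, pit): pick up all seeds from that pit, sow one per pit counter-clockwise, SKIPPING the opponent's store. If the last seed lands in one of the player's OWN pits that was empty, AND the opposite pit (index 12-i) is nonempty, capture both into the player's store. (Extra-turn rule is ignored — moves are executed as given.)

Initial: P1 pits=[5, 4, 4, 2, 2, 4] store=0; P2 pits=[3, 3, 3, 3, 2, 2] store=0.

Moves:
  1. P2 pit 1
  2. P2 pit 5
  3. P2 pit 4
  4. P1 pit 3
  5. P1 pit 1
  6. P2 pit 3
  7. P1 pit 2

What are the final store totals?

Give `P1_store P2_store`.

Answer: 1 3

Derivation:
Move 1: P2 pit1 -> P1=[5,4,4,2,2,4](0) P2=[3,0,4,4,3,2](0)
Move 2: P2 pit5 -> P1=[6,4,4,2,2,4](0) P2=[3,0,4,4,3,0](1)
Move 3: P2 pit4 -> P1=[7,4,4,2,2,4](0) P2=[3,0,4,4,0,1](2)
Move 4: P1 pit3 -> P1=[7,4,4,0,3,5](0) P2=[3,0,4,4,0,1](2)
Move 5: P1 pit1 -> P1=[7,0,5,1,4,6](0) P2=[3,0,4,4,0,1](2)
Move 6: P2 pit3 -> P1=[8,0,5,1,4,6](0) P2=[3,0,4,0,1,2](3)
Move 7: P1 pit2 -> P1=[8,0,0,2,5,7](1) P2=[4,0,4,0,1,2](3)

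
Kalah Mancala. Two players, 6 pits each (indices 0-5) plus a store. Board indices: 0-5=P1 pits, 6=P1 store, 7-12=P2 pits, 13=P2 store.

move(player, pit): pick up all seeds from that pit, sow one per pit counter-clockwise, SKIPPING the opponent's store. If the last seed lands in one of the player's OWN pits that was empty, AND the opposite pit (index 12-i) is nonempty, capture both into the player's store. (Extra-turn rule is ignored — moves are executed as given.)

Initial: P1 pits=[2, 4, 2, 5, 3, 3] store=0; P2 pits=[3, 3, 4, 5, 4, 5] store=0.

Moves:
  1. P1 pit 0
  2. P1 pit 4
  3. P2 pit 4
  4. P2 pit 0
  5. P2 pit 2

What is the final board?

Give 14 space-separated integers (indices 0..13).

Move 1: P1 pit0 -> P1=[0,5,3,5,3,3](0) P2=[3,3,4,5,4,5](0)
Move 2: P1 pit4 -> P1=[0,5,3,5,0,4](1) P2=[4,3,4,5,4,5](0)
Move 3: P2 pit4 -> P1=[1,6,3,5,0,4](1) P2=[4,3,4,5,0,6](1)
Move 4: P2 pit0 -> P1=[1,0,3,5,0,4](1) P2=[0,4,5,6,0,6](8)
Move 5: P2 pit2 -> P1=[2,0,3,5,0,4](1) P2=[0,4,0,7,1,7](9)

Answer: 2 0 3 5 0 4 1 0 4 0 7 1 7 9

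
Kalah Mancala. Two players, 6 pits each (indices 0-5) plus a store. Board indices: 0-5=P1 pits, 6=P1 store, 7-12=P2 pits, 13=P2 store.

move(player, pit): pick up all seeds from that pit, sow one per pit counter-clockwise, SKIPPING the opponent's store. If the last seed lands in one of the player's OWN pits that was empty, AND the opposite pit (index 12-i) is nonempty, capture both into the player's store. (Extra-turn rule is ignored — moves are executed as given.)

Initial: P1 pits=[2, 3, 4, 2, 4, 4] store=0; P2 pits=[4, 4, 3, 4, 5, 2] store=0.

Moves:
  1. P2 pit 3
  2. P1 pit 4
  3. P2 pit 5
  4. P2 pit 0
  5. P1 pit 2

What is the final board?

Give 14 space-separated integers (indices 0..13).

Answer: 0 4 0 3 1 6 2 0 6 4 1 7 0 7

Derivation:
Move 1: P2 pit3 -> P1=[3,3,4,2,4,4](0) P2=[4,4,3,0,6,3](1)
Move 2: P1 pit4 -> P1=[3,3,4,2,0,5](1) P2=[5,5,3,0,6,3](1)
Move 3: P2 pit5 -> P1=[4,4,4,2,0,5](1) P2=[5,5,3,0,6,0](2)
Move 4: P2 pit0 -> P1=[0,4,4,2,0,5](1) P2=[0,6,4,1,7,0](7)
Move 5: P1 pit2 -> P1=[0,4,0,3,1,6](2) P2=[0,6,4,1,7,0](7)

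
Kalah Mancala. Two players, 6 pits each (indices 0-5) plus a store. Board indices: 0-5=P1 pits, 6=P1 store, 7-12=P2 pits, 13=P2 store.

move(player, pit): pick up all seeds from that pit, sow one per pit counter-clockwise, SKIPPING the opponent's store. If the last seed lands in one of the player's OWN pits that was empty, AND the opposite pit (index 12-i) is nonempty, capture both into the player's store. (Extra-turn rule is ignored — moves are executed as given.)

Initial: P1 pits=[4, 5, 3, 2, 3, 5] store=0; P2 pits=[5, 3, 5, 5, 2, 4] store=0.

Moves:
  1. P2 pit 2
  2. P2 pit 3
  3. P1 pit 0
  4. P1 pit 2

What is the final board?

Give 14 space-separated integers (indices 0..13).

Move 1: P2 pit2 -> P1=[5,5,3,2,3,5](0) P2=[5,3,0,6,3,5](1)
Move 2: P2 pit3 -> P1=[6,6,4,2,3,5](0) P2=[5,3,0,0,4,6](2)
Move 3: P1 pit0 -> P1=[0,7,5,3,4,6](1) P2=[5,3,0,0,4,6](2)
Move 4: P1 pit2 -> P1=[0,7,0,4,5,7](2) P2=[6,3,0,0,4,6](2)

Answer: 0 7 0 4 5 7 2 6 3 0 0 4 6 2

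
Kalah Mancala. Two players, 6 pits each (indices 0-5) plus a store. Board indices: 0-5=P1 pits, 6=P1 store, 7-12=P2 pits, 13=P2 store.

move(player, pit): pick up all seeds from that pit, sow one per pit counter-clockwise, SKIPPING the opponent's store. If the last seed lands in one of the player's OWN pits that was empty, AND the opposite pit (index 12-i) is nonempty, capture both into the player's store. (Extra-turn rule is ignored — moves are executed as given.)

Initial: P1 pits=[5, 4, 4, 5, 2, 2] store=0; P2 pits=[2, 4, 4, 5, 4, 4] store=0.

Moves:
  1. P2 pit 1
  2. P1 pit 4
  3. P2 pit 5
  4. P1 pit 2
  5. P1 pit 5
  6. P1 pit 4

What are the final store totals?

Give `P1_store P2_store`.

Answer: 8 1

Derivation:
Move 1: P2 pit1 -> P1=[5,4,4,5,2,2](0) P2=[2,0,5,6,5,5](0)
Move 2: P1 pit4 -> P1=[5,4,4,5,0,3](1) P2=[2,0,5,6,5,5](0)
Move 3: P2 pit5 -> P1=[6,5,5,6,0,3](1) P2=[2,0,5,6,5,0](1)
Move 4: P1 pit2 -> P1=[6,5,0,7,1,4](2) P2=[3,0,5,6,5,0](1)
Move 5: P1 pit5 -> P1=[6,5,0,7,1,0](3) P2=[4,1,6,6,5,0](1)
Move 6: P1 pit4 -> P1=[6,5,0,7,0,0](8) P2=[0,1,6,6,5,0](1)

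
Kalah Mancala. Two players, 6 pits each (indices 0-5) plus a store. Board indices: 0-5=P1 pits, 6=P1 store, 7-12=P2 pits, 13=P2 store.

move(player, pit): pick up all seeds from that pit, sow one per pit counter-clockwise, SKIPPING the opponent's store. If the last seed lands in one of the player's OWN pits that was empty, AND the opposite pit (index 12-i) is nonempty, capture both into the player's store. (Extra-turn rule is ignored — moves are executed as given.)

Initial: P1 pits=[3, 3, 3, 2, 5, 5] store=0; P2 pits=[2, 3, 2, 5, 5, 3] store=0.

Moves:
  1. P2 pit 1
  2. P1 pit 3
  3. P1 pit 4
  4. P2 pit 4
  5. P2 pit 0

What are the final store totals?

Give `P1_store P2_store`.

Move 1: P2 pit1 -> P1=[3,3,3,2,5,5](0) P2=[2,0,3,6,6,3](0)
Move 2: P1 pit3 -> P1=[3,3,3,0,6,6](0) P2=[2,0,3,6,6,3](0)
Move 3: P1 pit4 -> P1=[3,3,3,0,0,7](1) P2=[3,1,4,7,6,3](0)
Move 4: P2 pit4 -> P1=[4,4,4,1,0,7](1) P2=[3,1,4,7,0,4](1)
Move 5: P2 pit0 -> P1=[4,4,4,1,0,7](1) P2=[0,2,5,8,0,4](1)

Answer: 1 1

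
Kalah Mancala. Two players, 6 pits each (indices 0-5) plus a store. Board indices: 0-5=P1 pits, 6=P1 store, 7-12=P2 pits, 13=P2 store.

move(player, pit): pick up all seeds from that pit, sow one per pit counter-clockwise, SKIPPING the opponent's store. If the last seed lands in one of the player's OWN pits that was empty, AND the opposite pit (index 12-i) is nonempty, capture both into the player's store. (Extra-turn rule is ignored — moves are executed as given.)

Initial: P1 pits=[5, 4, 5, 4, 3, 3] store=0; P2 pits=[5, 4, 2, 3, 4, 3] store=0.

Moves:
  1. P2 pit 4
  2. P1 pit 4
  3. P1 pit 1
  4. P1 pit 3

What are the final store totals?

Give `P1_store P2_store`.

Move 1: P2 pit4 -> P1=[6,5,5,4,3,3](0) P2=[5,4,2,3,0,4](1)
Move 2: P1 pit4 -> P1=[6,5,5,4,0,4](1) P2=[6,4,2,3,0,4](1)
Move 3: P1 pit1 -> P1=[6,0,6,5,1,5](2) P2=[6,4,2,3,0,4](1)
Move 4: P1 pit3 -> P1=[6,0,6,0,2,6](3) P2=[7,5,2,3,0,4](1)

Answer: 3 1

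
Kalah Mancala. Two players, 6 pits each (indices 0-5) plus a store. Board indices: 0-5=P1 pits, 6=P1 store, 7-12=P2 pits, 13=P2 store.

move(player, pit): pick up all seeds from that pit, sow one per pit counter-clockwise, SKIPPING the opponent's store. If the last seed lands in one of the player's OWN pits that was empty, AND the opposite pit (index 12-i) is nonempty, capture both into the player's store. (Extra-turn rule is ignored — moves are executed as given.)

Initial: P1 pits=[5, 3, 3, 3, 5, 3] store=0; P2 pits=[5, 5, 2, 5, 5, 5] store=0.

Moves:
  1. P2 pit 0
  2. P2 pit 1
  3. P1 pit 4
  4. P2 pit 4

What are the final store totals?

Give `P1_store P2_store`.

Answer: 1 2

Derivation:
Move 1: P2 pit0 -> P1=[5,3,3,3,5,3](0) P2=[0,6,3,6,6,6](0)
Move 2: P2 pit1 -> P1=[6,3,3,3,5,3](0) P2=[0,0,4,7,7,7](1)
Move 3: P1 pit4 -> P1=[6,3,3,3,0,4](1) P2=[1,1,5,7,7,7](1)
Move 4: P2 pit4 -> P1=[7,4,4,4,1,4](1) P2=[1,1,5,7,0,8](2)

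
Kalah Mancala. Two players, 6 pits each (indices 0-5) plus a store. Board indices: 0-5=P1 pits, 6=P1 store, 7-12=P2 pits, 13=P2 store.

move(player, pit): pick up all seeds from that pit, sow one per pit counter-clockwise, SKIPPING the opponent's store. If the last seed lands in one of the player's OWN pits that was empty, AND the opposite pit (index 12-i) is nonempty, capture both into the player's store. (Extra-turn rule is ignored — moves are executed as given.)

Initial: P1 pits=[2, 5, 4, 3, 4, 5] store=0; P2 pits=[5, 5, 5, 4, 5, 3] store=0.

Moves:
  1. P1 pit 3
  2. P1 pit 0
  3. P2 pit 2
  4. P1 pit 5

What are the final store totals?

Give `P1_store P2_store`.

Answer: 2 1

Derivation:
Move 1: P1 pit3 -> P1=[2,5,4,0,5,6](1) P2=[5,5,5,4,5,3](0)
Move 2: P1 pit0 -> P1=[0,6,5,0,5,6](1) P2=[5,5,5,4,5,3](0)
Move 3: P2 pit2 -> P1=[1,6,5,0,5,6](1) P2=[5,5,0,5,6,4](1)
Move 4: P1 pit5 -> P1=[1,6,5,0,5,0](2) P2=[6,6,1,6,7,4](1)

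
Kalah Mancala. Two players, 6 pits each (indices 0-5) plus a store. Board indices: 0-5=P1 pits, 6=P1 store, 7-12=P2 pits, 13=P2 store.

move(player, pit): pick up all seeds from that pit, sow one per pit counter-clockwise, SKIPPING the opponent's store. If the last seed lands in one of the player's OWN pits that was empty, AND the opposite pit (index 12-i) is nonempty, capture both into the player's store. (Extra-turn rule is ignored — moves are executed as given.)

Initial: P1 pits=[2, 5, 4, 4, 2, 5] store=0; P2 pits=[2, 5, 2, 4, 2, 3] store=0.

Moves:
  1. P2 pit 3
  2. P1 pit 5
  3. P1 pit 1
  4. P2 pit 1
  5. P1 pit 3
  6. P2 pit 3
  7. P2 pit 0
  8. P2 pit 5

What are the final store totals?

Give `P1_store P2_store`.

Move 1: P2 pit3 -> P1=[3,5,4,4,2,5](0) P2=[2,5,2,0,3,4](1)
Move 2: P1 pit5 -> P1=[3,5,4,4,2,0](1) P2=[3,6,3,1,3,4](1)
Move 3: P1 pit1 -> P1=[3,0,5,5,3,1](2) P2=[3,6,3,1,3,4](1)
Move 4: P2 pit1 -> P1=[4,0,5,5,3,1](2) P2=[3,0,4,2,4,5](2)
Move 5: P1 pit3 -> P1=[4,0,5,0,4,2](3) P2=[4,1,4,2,4,5](2)
Move 6: P2 pit3 -> P1=[4,0,5,0,4,2](3) P2=[4,1,4,0,5,6](2)
Move 7: P2 pit0 -> P1=[4,0,5,0,4,2](3) P2=[0,2,5,1,6,6](2)
Move 8: P2 pit5 -> P1=[5,1,6,1,5,2](3) P2=[0,2,5,1,6,0](3)

Answer: 3 3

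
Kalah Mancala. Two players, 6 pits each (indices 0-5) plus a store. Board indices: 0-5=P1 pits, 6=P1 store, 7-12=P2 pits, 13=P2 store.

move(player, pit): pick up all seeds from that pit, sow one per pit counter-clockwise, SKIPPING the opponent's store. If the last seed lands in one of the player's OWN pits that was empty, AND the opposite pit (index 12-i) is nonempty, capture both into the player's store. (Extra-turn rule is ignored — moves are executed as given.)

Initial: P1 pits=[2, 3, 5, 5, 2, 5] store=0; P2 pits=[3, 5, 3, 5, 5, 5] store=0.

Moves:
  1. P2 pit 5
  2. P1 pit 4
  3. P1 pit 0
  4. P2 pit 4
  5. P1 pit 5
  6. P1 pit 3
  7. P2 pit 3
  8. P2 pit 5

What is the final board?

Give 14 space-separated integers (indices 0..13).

Answer: 3 7 9 1 1 1 3 5 7 5 0 2 0 4

Derivation:
Move 1: P2 pit5 -> P1=[3,4,6,6,2,5](0) P2=[3,5,3,5,5,0](1)
Move 2: P1 pit4 -> P1=[3,4,6,6,0,6](1) P2=[3,5,3,5,5,0](1)
Move 3: P1 pit0 -> P1=[0,5,7,7,0,6](1) P2=[3,5,3,5,5,0](1)
Move 4: P2 pit4 -> P1=[1,6,8,7,0,6](1) P2=[3,5,3,5,0,1](2)
Move 5: P1 pit5 -> P1=[1,6,8,7,0,0](2) P2=[4,6,4,6,1,1](2)
Move 6: P1 pit3 -> P1=[1,6,8,0,1,1](3) P2=[5,7,5,7,1,1](2)
Move 7: P2 pit3 -> P1=[2,7,9,1,1,1](3) P2=[5,7,5,0,2,2](3)
Move 8: P2 pit5 -> P1=[3,7,9,1,1,1](3) P2=[5,7,5,0,2,0](4)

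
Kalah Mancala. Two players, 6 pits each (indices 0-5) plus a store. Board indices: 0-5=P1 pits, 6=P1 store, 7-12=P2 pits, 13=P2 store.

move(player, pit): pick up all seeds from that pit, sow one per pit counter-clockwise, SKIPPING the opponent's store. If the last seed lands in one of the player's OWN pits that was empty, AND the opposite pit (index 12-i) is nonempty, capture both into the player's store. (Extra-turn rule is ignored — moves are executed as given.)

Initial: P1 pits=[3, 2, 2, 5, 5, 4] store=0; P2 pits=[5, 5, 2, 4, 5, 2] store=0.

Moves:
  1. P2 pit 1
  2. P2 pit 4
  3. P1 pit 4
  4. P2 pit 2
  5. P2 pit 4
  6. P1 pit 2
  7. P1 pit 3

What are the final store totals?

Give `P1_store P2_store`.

Answer: 2 3

Derivation:
Move 1: P2 pit1 -> P1=[3,2,2,5,5,4](0) P2=[5,0,3,5,6,3](1)
Move 2: P2 pit4 -> P1=[4,3,3,6,5,4](0) P2=[5,0,3,5,0,4](2)
Move 3: P1 pit4 -> P1=[4,3,3,6,0,5](1) P2=[6,1,4,5,0,4](2)
Move 4: P2 pit2 -> P1=[4,3,3,6,0,5](1) P2=[6,1,0,6,1,5](3)
Move 5: P2 pit4 -> P1=[4,3,3,6,0,5](1) P2=[6,1,0,6,0,6](3)
Move 6: P1 pit2 -> P1=[4,3,0,7,1,6](1) P2=[6,1,0,6,0,6](3)
Move 7: P1 pit3 -> P1=[4,3,0,0,2,7](2) P2=[7,2,1,7,0,6](3)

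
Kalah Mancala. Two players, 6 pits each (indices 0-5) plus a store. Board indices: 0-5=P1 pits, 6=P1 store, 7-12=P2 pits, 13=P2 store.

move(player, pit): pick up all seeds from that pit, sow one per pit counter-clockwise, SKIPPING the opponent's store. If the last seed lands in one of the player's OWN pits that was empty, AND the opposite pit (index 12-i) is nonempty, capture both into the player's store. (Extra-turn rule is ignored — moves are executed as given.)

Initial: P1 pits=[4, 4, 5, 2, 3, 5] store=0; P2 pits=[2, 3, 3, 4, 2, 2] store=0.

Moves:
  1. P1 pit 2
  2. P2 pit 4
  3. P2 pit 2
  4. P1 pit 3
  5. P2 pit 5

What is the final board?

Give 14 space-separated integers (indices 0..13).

Answer: 5 5 1 0 5 7 2 3 3 0 5 1 0 2

Derivation:
Move 1: P1 pit2 -> P1=[4,4,0,3,4,6](1) P2=[3,3,3,4,2,2](0)
Move 2: P2 pit4 -> P1=[4,4,0,3,4,6](1) P2=[3,3,3,4,0,3](1)
Move 3: P2 pit2 -> P1=[4,4,0,3,4,6](1) P2=[3,3,0,5,1,4](1)
Move 4: P1 pit3 -> P1=[4,4,0,0,5,7](2) P2=[3,3,0,5,1,4](1)
Move 5: P2 pit5 -> P1=[5,5,1,0,5,7](2) P2=[3,3,0,5,1,0](2)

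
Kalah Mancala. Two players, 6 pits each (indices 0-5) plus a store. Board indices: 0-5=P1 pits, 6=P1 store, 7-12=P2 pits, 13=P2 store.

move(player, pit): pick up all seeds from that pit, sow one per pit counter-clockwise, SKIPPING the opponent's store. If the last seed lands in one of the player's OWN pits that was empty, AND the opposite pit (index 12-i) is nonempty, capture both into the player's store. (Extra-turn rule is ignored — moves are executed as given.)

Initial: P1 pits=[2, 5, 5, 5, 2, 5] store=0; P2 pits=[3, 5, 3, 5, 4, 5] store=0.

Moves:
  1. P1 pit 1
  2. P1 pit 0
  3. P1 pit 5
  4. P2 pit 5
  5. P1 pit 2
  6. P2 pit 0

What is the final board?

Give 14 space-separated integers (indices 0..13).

Answer: 0 2 0 8 4 1 3 0 8 6 8 6 0 3

Derivation:
Move 1: P1 pit1 -> P1=[2,0,6,6,3,6](1) P2=[3,5,3,5,4,5](0)
Move 2: P1 pit0 -> P1=[0,1,7,6,3,6](1) P2=[3,5,3,5,4,5](0)
Move 3: P1 pit5 -> P1=[0,1,7,6,3,0](2) P2=[4,6,4,6,5,5](0)
Move 4: P2 pit5 -> P1=[1,2,8,7,3,0](2) P2=[4,6,4,6,5,0](1)
Move 5: P1 pit2 -> P1=[1,2,0,8,4,1](3) P2=[5,7,5,7,5,0](1)
Move 6: P2 pit0 -> P1=[0,2,0,8,4,1](3) P2=[0,8,6,8,6,0](3)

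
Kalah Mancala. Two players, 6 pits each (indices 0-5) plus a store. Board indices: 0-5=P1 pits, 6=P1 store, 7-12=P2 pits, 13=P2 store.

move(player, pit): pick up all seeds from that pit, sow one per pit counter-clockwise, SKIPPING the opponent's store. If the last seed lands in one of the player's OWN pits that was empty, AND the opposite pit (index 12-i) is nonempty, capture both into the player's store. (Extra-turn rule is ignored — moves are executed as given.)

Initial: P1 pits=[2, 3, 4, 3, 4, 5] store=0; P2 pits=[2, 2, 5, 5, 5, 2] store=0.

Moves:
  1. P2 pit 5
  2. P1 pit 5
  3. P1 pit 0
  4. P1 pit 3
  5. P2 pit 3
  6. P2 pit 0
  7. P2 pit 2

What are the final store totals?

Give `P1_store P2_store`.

Answer: 2 3

Derivation:
Move 1: P2 pit5 -> P1=[3,3,4,3,4,5](0) P2=[2,2,5,5,5,0](1)
Move 2: P1 pit5 -> P1=[3,3,4,3,4,0](1) P2=[3,3,6,6,5,0](1)
Move 3: P1 pit0 -> P1=[0,4,5,4,4,0](1) P2=[3,3,6,6,5,0](1)
Move 4: P1 pit3 -> P1=[0,4,5,0,5,1](2) P2=[4,3,6,6,5,0](1)
Move 5: P2 pit3 -> P1=[1,5,6,0,5,1](2) P2=[4,3,6,0,6,1](2)
Move 6: P2 pit0 -> P1=[1,5,6,0,5,1](2) P2=[0,4,7,1,7,1](2)
Move 7: P2 pit2 -> P1=[2,6,7,0,5,1](2) P2=[0,4,0,2,8,2](3)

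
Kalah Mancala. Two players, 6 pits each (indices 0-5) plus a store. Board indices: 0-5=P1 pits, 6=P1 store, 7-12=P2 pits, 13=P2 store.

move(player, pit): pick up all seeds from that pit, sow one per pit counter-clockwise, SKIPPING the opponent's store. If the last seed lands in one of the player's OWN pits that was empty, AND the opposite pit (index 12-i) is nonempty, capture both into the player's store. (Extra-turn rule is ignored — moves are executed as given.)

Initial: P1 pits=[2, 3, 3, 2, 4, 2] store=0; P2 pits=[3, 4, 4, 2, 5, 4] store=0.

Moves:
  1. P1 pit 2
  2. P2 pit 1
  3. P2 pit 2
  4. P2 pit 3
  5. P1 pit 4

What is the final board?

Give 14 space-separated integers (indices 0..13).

Answer: 4 3 0 3 0 4 1 4 1 1 0 8 7 2

Derivation:
Move 1: P1 pit2 -> P1=[2,3,0,3,5,3](0) P2=[3,4,4,2,5,4](0)
Move 2: P2 pit1 -> P1=[2,3,0,3,5,3](0) P2=[3,0,5,3,6,5](0)
Move 3: P2 pit2 -> P1=[3,3,0,3,5,3](0) P2=[3,0,0,4,7,6](1)
Move 4: P2 pit3 -> P1=[4,3,0,3,5,3](0) P2=[3,0,0,0,8,7](2)
Move 5: P1 pit4 -> P1=[4,3,0,3,0,4](1) P2=[4,1,1,0,8,7](2)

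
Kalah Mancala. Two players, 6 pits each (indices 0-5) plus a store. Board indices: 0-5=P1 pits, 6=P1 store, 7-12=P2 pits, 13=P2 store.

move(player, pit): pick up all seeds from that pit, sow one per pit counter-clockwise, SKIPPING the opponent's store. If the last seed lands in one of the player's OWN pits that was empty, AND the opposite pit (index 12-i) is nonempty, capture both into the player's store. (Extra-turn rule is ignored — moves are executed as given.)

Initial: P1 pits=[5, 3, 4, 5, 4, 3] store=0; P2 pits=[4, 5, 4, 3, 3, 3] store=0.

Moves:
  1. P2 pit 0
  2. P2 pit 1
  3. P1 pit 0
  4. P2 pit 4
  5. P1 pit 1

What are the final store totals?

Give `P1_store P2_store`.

Move 1: P2 pit0 -> P1=[5,3,4,5,4,3](0) P2=[0,6,5,4,4,3](0)
Move 2: P2 pit1 -> P1=[6,3,4,5,4,3](0) P2=[0,0,6,5,5,4](1)
Move 3: P1 pit0 -> P1=[0,4,5,6,5,4](1) P2=[0,0,6,5,5,4](1)
Move 4: P2 pit4 -> P1=[1,5,6,6,5,4](1) P2=[0,0,6,5,0,5](2)
Move 5: P1 pit1 -> P1=[1,0,7,7,6,5](2) P2=[0,0,6,5,0,5](2)

Answer: 2 2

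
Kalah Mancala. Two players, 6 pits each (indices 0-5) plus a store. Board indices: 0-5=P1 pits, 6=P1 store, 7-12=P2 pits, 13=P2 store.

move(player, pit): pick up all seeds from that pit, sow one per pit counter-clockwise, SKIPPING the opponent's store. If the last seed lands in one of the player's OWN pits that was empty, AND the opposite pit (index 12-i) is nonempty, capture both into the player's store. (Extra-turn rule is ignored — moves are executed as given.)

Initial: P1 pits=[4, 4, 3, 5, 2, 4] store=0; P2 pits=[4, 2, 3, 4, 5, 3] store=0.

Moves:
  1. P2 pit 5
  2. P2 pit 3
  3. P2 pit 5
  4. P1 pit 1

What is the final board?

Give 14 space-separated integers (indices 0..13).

Move 1: P2 pit5 -> P1=[5,5,3,5,2,4](0) P2=[4,2,3,4,5,0](1)
Move 2: P2 pit3 -> P1=[6,5,3,5,2,4](0) P2=[4,2,3,0,6,1](2)
Move 3: P2 pit5 -> P1=[6,5,3,5,2,4](0) P2=[4,2,3,0,6,0](3)
Move 4: P1 pit1 -> P1=[6,0,4,6,3,5](1) P2=[4,2,3,0,6,0](3)

Answer: 6 0 4 6 3 5 1 4 2 3 0 6 0 3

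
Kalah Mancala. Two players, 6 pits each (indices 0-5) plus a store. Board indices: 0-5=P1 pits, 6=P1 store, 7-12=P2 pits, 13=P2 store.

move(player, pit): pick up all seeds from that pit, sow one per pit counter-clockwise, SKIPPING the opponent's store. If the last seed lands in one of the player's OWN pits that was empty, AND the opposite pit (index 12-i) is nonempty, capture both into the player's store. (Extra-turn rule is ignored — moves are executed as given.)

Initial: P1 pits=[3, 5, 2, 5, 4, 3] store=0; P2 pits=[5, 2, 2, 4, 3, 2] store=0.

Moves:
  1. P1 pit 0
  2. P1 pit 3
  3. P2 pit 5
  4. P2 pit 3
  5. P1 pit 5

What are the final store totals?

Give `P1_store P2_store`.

Answer: 2 2

Derivation:
Move 1: P1 pit0 -> P1=[0,6,3,6,4,3](0) P2=[5,2,2,4,3,2](0)
Move 2: P1 pit3 -> P1=[0,6,3,0,5,4](1) P2=[6,3,3,4,3,2](0)
Move 3: P2 pit5 -> P1=[1,6,3,0,5,4](1) P2=[6,3,3,4,3,0](1)
Move 4: P2 pit3 -> P1=[2,6,3,0,5,4](1) P2=[6,3,3,0,4,1](2)
Move 5: P1 pit5 -> P1=[2,6,3,0,5,0](2) P2=[7,4,4,0,4,1](2)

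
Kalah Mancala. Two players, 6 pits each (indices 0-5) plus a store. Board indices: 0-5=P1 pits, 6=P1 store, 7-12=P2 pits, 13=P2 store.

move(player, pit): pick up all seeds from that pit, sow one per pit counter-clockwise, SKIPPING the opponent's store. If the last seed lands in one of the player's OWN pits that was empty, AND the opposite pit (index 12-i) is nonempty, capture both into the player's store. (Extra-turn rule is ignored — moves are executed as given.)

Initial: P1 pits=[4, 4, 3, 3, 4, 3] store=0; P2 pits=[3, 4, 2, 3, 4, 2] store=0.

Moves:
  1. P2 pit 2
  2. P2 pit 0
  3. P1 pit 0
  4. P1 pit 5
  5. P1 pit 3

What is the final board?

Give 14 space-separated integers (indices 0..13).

Answer: 0 5 4 0 6 1 2 2 6 1 5 5 2 0

Derivation:
Move 1: P2 pit2 -> P1=[4,4,3,3,4,3](0) P2=[3,4,0,4,5,2](0)
Move 2: P2 pit0 -> P1=[4,4,3,3,4,3](0) P2=[0,5,1,5,5,2](0)
Move 3: P1 pit0 -> P1=[0,5,4,4,5,3](0) P2=[0,5,1,5,5,2](0)
Move 4: P1 pit5 -> P1=[0,5,4,4,5,0](1) P2=[1,6,1,5,5,2](0)
Move 5: P1 pit3 -> P1=[0,5,4,0,6,1](2) P2=[2,6,1,5,5,2](0)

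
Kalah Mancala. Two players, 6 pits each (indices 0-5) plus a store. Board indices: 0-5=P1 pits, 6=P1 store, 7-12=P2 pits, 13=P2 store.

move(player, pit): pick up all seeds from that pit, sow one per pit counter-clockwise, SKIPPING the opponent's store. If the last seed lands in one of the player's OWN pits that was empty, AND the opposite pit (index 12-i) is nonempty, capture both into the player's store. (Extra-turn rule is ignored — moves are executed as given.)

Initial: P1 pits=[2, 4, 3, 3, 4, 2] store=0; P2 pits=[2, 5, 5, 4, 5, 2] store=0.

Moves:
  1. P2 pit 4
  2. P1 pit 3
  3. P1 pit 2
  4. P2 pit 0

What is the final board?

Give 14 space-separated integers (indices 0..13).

Answer: 3 5 0 1 6 4 2 0 6 6 4 0 3 1

Derivation:
Move 1: P2 pit4 -> P1=[3,5,4,3,4,2](0) P2=[2,5,5,4,0,3](1)
Move 2: P1 pit3 -> P1=[3,5,4,0,5,3](1) P2=[2,5,5,4,0,3](1)
Move 3: P1 pit2 -> P1=[3,5,0,1,6,4](2) P2=[2,5,5,4,0,3](1)
Move 4: P2 pit0 -> P1=[3,5,0,1,6,4](2) P2=[0,6,6,4,0,3](1)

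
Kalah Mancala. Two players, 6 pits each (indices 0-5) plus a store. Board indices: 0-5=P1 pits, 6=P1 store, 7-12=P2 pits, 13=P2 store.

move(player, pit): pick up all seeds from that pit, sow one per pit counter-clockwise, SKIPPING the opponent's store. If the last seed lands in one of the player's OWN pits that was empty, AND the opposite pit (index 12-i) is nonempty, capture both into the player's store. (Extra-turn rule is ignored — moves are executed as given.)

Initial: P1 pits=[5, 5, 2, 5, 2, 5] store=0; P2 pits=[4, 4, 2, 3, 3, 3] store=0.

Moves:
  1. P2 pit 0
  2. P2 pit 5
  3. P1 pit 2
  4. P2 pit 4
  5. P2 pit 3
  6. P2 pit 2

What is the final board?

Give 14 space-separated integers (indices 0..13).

Answer: 8 7 0 6 3 5 0 0 5 0 1 2 3 3

Derivation:
Move 1: P2 pit0 -> P1=[5,5,2,5,2,5](0) P2=[0,5,3,4,4,3](0)
Move 2: P2 pit5 -> P1=[6,6,2,5,2,5](0) P2=[0,5,3,4,4,0](1)
Move 3: P1 pit2 -> P1=[6,6,0,6,3,5](0) P2=[0,5,3,4,4,0](1)
Move 4: P2 pit4 -> P1=[7,7,0,6,3,5](0) P2=[0,5,3,4,0,1](2)
Move 5: P2 pit3 -> P1=[8,7,0,6,3,5](0) P2=[0,5,3,0,1,2](3)
Move 6: P2 pit2 -> P1=[8,7,0,6,3,5](0) P2=[0,5,0,1,2,3](3)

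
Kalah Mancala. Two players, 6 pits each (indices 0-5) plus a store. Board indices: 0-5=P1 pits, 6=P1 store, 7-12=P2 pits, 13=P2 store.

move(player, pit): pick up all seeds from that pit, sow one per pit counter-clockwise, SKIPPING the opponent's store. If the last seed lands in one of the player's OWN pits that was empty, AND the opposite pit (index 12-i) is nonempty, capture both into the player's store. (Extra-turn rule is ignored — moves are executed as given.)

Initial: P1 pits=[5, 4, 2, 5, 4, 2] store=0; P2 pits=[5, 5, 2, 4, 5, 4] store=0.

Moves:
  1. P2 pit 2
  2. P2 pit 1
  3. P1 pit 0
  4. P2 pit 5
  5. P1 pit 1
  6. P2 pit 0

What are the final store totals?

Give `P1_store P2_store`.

Move 1: P2 pit2 -> P1=[5,4,2,5,4,2](0) P2=[5,5,0,5,6,4](0)
Move 2: P2 pit1 -> P1=[5,4,2,5,4,2](0) P2=[5,0,1,6,7,5](1)
Move 3: P1 pit0 -> P1=[0,5,3,6,5,3](0) P2=[5,0,1,6,7,5](1)
Move 4: P2 pit5 -> P1=[1,6,4,7,5,3](0) P2=[5,0,1,6,7,0](2)
Move 5: P1 pit1 -> P1=[1,0,5,8,6,4](1) P2=[6,0,1,6,7,0](2)
Move 6: P2 pit0 -> P1=[1,0,5,8,6,4](1) P2=[0,1,2,7,8,1](3)

Answer: 1 3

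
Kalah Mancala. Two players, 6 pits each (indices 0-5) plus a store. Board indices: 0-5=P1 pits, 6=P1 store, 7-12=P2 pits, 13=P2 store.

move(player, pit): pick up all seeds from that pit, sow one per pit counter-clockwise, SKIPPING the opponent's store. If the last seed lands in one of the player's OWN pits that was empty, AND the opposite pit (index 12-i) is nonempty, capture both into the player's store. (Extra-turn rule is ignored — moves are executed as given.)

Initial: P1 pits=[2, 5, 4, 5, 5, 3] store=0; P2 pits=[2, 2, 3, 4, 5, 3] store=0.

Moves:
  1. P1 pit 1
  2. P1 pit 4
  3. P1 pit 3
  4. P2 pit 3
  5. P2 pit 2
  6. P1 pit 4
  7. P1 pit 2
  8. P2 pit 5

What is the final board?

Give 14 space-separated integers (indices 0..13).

Move 1: P1 pit1 -> P1=[2,0,5,6,6,4](1) P2=[2,2,3,4,5,3](0)
Move 2: P1 pit4 -> P1=[2,0,5,6,0,5](2) P2=[3,3,4,5,5,3](0)
Move 3: P1 pit3 -> P1=[2,0,5,0,1,6](3) P2=[4,4,5,5,5,3](0)
Move 4: P2 pit3 -> P1=[3,1,5,0,1,6](3) P2=[4,4,5,0,6,4](1)
Move 5: P2 pit2 -> P1=[4,1,5,0,1,6](3) P2=[4,4,0,1,7,5](2)
Move 6: P1 pit4 -> P1=[4,1,5,0,0,7](3) P2=[4,4,0,1,7,5](2)
Move 7: P1 pit2 -> P1=[4,1,0,1,1,8](4) P2=[5,4,0,1,7,5](2)
Move 8: P2 pit5 -> P1=[5,2,1,2,1,8](4) P2=[5,4,0,1,7,0](3)

Answer: 5 2 1 2 1 8 4 5 4 0 1 7 0 3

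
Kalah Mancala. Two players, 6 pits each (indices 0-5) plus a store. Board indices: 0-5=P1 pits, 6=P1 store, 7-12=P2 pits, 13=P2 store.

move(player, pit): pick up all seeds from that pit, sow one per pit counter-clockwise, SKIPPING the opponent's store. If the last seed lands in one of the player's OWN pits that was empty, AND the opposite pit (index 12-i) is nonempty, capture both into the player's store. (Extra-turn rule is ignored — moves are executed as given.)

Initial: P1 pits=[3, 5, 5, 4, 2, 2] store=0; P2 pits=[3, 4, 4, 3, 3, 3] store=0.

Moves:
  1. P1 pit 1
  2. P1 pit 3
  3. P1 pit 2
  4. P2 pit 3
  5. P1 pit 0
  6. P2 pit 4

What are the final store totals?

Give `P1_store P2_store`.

Answer: 3 2

Derivation:
Move 1: P1 pit1 -> P1=[3,0,6,5,3,3](1) P2=[3,4,4,3,3,3](0)
Move 2: P1 pit3 -> P1=[3,0,6,0,4,4](2) P2=[4,5,4,3,3,3](0)
Move 3: P1 pit2 -> P1=[3,0,0,1,5,5](3) P2=[5,6,4,3,3,3](0)
Move 4: P2 pit3 -> P1=[3,0,0,1,5,5](3) P2=[5,6,4,0,4,4](1)
Move 5: P1 pit0 -> P1=[0,1,1,2,5,5](3) P2=[5,6,4,0,4,4](1)
Move 6: P2 pit4 -> P1=[1,2,1,2,5,5](3) P2=[5,6,4,0,0,5](2)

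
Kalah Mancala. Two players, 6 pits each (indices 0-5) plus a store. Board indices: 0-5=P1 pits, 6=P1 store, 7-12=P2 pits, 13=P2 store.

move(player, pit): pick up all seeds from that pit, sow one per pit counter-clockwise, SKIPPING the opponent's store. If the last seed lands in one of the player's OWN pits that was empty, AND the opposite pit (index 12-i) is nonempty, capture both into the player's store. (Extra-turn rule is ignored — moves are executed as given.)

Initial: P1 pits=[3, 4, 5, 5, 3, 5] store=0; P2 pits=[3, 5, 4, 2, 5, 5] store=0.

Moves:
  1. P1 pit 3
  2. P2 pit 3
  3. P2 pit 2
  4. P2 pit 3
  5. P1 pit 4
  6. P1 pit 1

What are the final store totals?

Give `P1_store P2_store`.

Answer: 2 1

Derivation:
Move 1: P1 pit3 -> P1=[3,4,5,0,4,6](1) P2=[4,6,4,2,5,5](0)
Move 2: P2 pit3 -> P1=[3,4,5,0,4,6](1) P2=[4,6,4,0,6,6](0)
Move 3: P2 pit2 -> P1=[3,4,5,0,4,6](1) P2=[4,6,0,1,7,7](1)
Move 4: P2 pit3 -> P1=[3,4,5,0,4,6](1) P2=[4,6,0,0,8,7](1)
Move 5: P1 pit4 -> P1=[3,4,5,0,0,7](2) P2=[5,7,0,0,8,7](1)
Move 6: P1 pit1 -> P1=[3,0,6,1,1,8](2) P2=[5,7,0,0,8,7](1)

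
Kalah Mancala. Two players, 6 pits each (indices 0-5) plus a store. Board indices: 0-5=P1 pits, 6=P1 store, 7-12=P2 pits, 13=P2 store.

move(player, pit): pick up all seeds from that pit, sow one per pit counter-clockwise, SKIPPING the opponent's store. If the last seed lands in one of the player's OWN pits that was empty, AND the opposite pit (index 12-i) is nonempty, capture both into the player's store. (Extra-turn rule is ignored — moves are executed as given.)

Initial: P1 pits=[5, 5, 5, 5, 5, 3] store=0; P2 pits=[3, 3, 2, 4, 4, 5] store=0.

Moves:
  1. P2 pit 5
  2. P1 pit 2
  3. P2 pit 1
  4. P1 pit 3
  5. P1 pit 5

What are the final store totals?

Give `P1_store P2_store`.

Answer: 3 8

Derivation:
Move 1: P2 pit5 -> P1=[6,6,6,6,5,3](0) P2=[3,3,2,4,4,0](1)
Move 2: P1 pit2 -> P1=[6,6,0,7,6,4](1) P2=[4,4,2,4,4,0](1)
Move 3: P2 pit1 -> P1=[0,6,0,7,6,4](1) P2=[4,0,3,5,5,0](8)
Move 4: P1 pit3 -> P1=[0,6,0,0,7,5](2) P2=[5,1,4,6,5,0](8)
Move 5: P1 pit5 -> P1=[0,6,0,0,7,0](3) P2=[6,2,5,7,5,0](8)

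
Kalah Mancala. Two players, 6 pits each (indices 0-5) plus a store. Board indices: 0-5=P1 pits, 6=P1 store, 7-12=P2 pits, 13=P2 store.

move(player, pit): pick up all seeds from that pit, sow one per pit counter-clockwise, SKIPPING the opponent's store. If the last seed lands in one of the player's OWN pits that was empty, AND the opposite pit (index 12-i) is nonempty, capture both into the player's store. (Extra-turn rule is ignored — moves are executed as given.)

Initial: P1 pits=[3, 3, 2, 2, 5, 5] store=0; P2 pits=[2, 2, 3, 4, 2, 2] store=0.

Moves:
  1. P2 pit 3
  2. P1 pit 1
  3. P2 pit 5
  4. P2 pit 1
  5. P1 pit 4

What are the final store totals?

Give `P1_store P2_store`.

Answer: 1 6

Derivation:
Move 1: P2 pit3 -> P1=[4,3,2,2,5,5](0) P2=[2,2,3,0,3,3](1)
Move 2: P1 pit1 -> P1=[4,0,3,3,6,5](0) P2=[2,2,3,0,3,3](1)
Move 3: P2 pit5 -> P1=[5,1,3,3,6,5](0) P2=[2,2,3,0,3,0](2)
Move 4: P2 pit1 -> P1=[5,1,0,3,6,5](0) P2=[2,0,4,0,3,0](6)
Move 5: P1 pit4 -> P1=[5,1,0,3,0,6](1) P2=[3,1,5,1,3,0](6)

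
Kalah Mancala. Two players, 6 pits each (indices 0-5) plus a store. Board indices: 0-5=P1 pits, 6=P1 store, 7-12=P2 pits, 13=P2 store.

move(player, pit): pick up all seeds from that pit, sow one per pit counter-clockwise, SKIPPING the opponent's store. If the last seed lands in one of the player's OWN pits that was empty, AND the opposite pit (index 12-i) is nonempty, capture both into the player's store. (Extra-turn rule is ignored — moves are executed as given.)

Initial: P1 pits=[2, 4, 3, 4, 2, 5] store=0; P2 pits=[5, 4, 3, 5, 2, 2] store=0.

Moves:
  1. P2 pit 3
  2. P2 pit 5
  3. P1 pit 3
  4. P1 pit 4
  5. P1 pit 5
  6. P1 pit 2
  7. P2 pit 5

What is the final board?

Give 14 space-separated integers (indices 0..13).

Move 1: P2 pit3 -> P1=[3,5,3,4,2,5](0) P2=[5,4,3,0,3,3](1)
Move 2: P2 pit5 -> P1=[4,6,3,4,2,5](0) P2=[5,4,3,0,3,0](2)
Move 3: P1 pit3 -> P1=[4,6,3,0,3,6](1) P2=[6,4,3,0,3,0](2)
Move 4: P1 pit4 -> P1=[4,6,3,0,0,7](2) P2=[7,4,3,0,3,0](2)
Move 5: P1 pit5 -> P1=[4,6,3,0,0,0](3) P2=[8,5,4,1,4,1](2)
Move 6: P1 pit2 -> P1=[4,6,0,1,1,0](12) P2=[0,5,4,1,4,1](2)
Move 7: P2 pit5 -> P1=[4,6,0,1,1,0](12) P2=[0,5,4,1,4,0](3)

Answer: 4 6 0 1 1 0 12 0 5 4 1 4 0 3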